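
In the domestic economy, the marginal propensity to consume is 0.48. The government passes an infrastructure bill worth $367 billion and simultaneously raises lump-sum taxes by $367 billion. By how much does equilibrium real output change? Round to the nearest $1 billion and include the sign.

Expenditure multiplier = 1/(1 − MPC) = 1/(1 − 0.48) = 1/0.52 ≈ 1.923.
ΔG contributes k·ΔG = (+$367 billion) / 0.52 ≈ +$705.8 billion.
ΔT of +$367 billion changes first-round spending by −c·ΔT = −$176.16 billion, contributing k·(−c·ΔT) = (−$176.16 billion) / 0.52 ≈ −$338.8 billion.
With ΔG = ΔT and no other leakages, the balanced-budget multiplier is 1, so ΔY = ΔG = +$367 billion.

+$367 billion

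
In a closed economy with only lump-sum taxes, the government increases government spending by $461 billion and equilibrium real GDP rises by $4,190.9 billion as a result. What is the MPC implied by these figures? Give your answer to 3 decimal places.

Implied spending multiplier k = ΔY/ΔG = 4,190.9/461 ≈ 9.0909.
Since k = 1/(1 − MPC), MPC = 1 − 1/k = 1 − ΔG/ΔY = 1 − 461/4,190.9 ≈ 0.890.

0.890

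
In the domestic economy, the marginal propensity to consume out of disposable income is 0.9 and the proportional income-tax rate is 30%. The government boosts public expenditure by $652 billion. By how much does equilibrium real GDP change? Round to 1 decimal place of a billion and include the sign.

Spending multiplier = 1/(1 − c(1−t)) = 1/(1 − 0.9×0.7) = 1/0.37 ≈ 2.703.
ΔY = k × ΔG = (+$652 billion) / 0.37 ≈ +$1,762.2 billion.

+$1,762.2 billion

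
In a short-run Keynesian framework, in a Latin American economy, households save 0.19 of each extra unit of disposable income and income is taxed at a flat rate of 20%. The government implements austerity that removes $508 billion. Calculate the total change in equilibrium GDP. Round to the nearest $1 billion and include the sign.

−$1,443 billion

MPC = 1 − MPS = 1 − 0.19 = 0.81.
Spending multiplier = 1/(1 − c(1−t)) = 1/(1 − 0.81×0.8) = 1/0.352 ≈ 2.841.
ΔY = k × ΔG = (−$508 billion) / 0.352 ≈ −$1,443 billion.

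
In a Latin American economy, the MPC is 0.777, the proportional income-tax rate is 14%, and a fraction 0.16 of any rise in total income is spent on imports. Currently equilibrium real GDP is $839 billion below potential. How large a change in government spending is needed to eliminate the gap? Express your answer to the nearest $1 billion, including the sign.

Spending multiplier = 1/(1 − c(1−t) + m) = 1/(1 − 0.777×0.86 + 0.16) = 1/0.49178 ≈ 2.033.
Need ΔY = +$839 billion, so ΔG = ΔY/k = (+$839 billion) × 0.49178 ≈ +$413 billion.
The government should increase government spending by $413 billion.

+$413 billion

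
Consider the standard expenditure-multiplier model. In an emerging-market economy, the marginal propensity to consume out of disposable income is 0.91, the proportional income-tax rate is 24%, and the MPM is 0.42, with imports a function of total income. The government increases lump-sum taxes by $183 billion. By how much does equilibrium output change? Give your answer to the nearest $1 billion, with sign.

A lump-sum tax change of +$183 billion shifts disposable income by −$183 billion; first-round consumption changes by −c × ΔT = −0.91 × (+$183 billion) = −$166.53 billion.
Expenditure multiplier = 1/(1 − c(1−t) + m) = 1/(1 − 0.91×0.76 + 0.42) = 1/0.7284 ≈ 1.373.
The tax multiplier is −c × k ≈ −1.249, so ΔY = k × (−c·ΔT) = (−$166.53 billion) / 0.7284 ≈ −$229 billion.

−$229 billion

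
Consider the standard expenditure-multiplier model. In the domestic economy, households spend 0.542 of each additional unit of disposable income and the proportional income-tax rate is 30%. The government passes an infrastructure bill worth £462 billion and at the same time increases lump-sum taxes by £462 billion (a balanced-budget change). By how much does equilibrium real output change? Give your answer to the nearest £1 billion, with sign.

+£341 billion

Expenditure multiplier = 1/(1 − c(1−t)) = 1/(1 − 0.542×0.7) = 1/0.6206 ≈ 1.611.
ΔG contributes k·ΔG = (+£462 billion) / 0.6206 ≈ +£744.4 billion.
ΔT of +£462 billion changes first-round spending by −c·ΔT = −£250.404 billion, contributing k·(−c·ΔT) = (−£250.404 billion) / 0.6206 ≈ −£403.5 billion.
Net ΔY = k(ΔG − c·ΔT) = (+£211.596 billion) / 0.6206 ≈ +£341 billion.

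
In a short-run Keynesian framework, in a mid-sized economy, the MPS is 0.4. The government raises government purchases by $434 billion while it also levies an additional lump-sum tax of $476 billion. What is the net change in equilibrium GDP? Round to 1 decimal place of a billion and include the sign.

+$371.0 billion

MPC = 1 − MPS = 1 − 0.4 = 0.6.
Expenditure multiplier = 1/(1 − MPC) = 1/(1 − 0.6) = 1/0.4 = 2.5.
ΔG contributes k·ΔG = (+$434 billion) / 0.4 = +$1,085 billion.
ΔT of +$476 billion changes first-round spending by −c·ΔT = −$285.6 billion, contributing k·(−c·ΔT) = (−$285.6 billion) / 0.4 = −$714 billion.
Net ΔY = k(ΔG − c·ΔT) = (+$148.4 billion) / 0.4 = +$371 billion.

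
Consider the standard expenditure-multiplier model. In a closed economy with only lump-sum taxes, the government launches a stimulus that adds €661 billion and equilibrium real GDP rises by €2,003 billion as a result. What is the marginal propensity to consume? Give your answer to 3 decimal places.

Implied spending multiplier k = ΔY/ΔG = 2,003/661 ≈ 3.0303.
Since k = 1/(1 − MPC), MPC = 1 − 1/k = 1 − ΔG/ΔY = 1 − 661/2,003 ≈ 0.670.

0.670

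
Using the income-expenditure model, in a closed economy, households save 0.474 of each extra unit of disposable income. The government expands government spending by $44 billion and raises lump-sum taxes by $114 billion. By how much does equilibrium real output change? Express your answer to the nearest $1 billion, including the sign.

−$34 billion

MPC = 1 − MPS = 1 − 0.474 = 0.526.
Expenditure multiplier = 1/(1 − MPC) = 1/(1 − 0.526) = 1/0.474 ≈ 2.11.
ΔG contributes k·ΔG = (+$44 billion) / 0.474 ≈ +$92.8 billion.
ΔT of +$114 billion changes first-round spending by −c·ΔT = −$59.964 billion, contributing k·(−c·ΔT) = (−$59.964 billion) / 0.474 ≈ −$126.5 billion.
Net ΔY = k(ΔG − c·ΔT) = (−$15.964 billion) / 0.474 ≈ −$34 billion.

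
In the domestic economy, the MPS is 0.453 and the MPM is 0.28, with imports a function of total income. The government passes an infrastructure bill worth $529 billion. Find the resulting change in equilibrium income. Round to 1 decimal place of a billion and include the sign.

MPC = 1 − MPS = 1 − 0.453 = 0.547.
Spending multiplier = 1/(1 − c + m) = 1/(1 − 0.547 + 0.28) = 1/0.733 ≈ 1.364.
ΔY = k × ΔG = (+$529 billion) / 0.733 ≈ +$721.7 billion.

+$721.7 billion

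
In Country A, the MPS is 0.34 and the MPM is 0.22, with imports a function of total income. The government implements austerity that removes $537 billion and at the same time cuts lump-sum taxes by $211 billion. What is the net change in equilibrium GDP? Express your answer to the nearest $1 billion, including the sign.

MPC = 1 − MPS = 1 − 0.34 = 0.66.
Expenditure multiplier = 1/(1 − c + m) = 1/(1 − 0.66 + 0.22) = 1/0.56 ≈ 1.786.
ΔG contributes k·ΔG = (−$537 billion) / 0.56 ≈ −$958.9 billion.
ΔT of −$211 billion changes first-round spending by −c·ΔT = +$139.26 billion, contributing k·(−c·ΔT) = (+$139.26 billion) / 0.56 ≈ +$248.7 billion.
Net ΔY = k(ΔG − c·ΔT) = (−$397.74 billion) / 0.56 ≈ −$710 billion.

−$710 billion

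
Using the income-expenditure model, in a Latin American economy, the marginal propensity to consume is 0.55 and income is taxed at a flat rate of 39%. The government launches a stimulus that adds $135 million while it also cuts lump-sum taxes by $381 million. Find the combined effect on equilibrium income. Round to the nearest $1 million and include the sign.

+$519 million

Expenditure multiplier = 1/(1 − c(1−t)) = 1/(1 − 0.55×0.61) = 1/0.6645 ≈ 1.505.
ΔG contributes k·ΔG = (+$135 million) / 0.6645 ≈ +$203.2 million.
ΔT of −$381 million changes first-round spending by −c·ΔT = +$209.55 million, contributing k·(−c·ΔT) = (+$209.55 million) / 0.6645 ≈ +$315.3 million.
Net ΔY = k(ΔG − c·ΔT) = (+$344.55 million) / 0.6645 ≈ +$519 million.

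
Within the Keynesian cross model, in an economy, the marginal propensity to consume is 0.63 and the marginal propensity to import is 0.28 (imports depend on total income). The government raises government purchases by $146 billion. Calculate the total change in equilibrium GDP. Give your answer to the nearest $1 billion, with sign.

Government-spending multiplier = 1/(1 − c + m) = 1/(1 − 0.63 + 0.28) = 1/0.65 ≈ 1.538.
ΔY = k × ΔG = (+$146 billion) / 0.65 ≈ +$225 billion.

+$225 billion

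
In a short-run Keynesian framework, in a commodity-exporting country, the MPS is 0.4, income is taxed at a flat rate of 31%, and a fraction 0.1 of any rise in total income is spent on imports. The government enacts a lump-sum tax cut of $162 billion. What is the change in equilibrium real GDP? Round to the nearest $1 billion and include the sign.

MPC = 1 − MPS = 1 − 0.4 = 0.6.
A lump-sum tax change of −$162 billion shifts disposable income by +$162 billion; first-round consumption changes by −c × ΔT = −0.6 × (−$162 billion) = +$97.2 billion.
Expenditure multiplier = 1/(1 − c(1−t) + m) = 1/(1 − 0.6×0.69 + 0.1) = 1/0.686 ≈ 1.458.
The tax multiplier is −c × k ≈ −0.875, so ΔY = k × (−c·ΔT) = (+$97.2 billion) / 0.686 ≈ +$142 billion.

+$142 billion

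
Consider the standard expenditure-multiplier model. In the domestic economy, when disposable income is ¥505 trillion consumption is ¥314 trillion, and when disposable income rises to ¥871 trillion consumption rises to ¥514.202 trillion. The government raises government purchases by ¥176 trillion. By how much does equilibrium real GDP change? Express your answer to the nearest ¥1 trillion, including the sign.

+¥389 trillion

MPC = ΔC/ΔYd = (514.202 − 314)/(871 − 505) = 200.202/366 = 0.547.
Spending multiplier = 1/(1 − MPC) = 1/(1 − 0.547) = 1/0.453 ≈ 2.208.
ΔY = k × ΔG = (+¥176 trillion) / 0.453 ≈ +¥389 trillion.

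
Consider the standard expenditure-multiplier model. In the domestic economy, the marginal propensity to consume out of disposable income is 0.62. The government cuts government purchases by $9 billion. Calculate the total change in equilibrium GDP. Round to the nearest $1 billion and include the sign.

Spending multiplier = 1/(1 − MPC) = 1/(1 − 0.62) = 1/0.38 ≈ 2.632.
ΔY = k × ΔG = (−$9 billion) / 0.38 ≈ −$24 billion.

−$24 billion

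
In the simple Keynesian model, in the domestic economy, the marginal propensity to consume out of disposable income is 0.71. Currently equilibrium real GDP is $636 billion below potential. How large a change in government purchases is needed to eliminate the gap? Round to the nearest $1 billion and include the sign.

+$184 billion

Spending multiplier = 1/(1 − MPC) = 1/(1 − 0.71) = 1/0.29 ≈ 3.448.
Need ΔY = +$636 billion, so ΔG = ΔY/k = (+$636 billion) × 0.29 ≈ +$184 billion.
The government should increase government purchases by $184 billion.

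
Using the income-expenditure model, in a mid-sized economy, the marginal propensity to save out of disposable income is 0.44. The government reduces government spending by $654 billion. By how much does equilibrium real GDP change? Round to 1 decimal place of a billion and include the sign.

MPC = 1 − MPS = 1 − 0.44 = 0.56.
Spending multiplier = 1/(1 − MPC) = 1/(1 − 0.56) = 1/0.44 ≈ 2.273.
ΔY = k × ΔG = (−$654 billion) / 0.44 ≈ −$1,486.4 billion.

−$1,486.4 billion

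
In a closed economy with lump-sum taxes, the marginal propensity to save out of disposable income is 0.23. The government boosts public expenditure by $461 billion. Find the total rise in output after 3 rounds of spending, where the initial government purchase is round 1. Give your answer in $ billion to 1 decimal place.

MPC = 1 − MPS = 1 − 0.23 = 0.77.
Round 1 adds ΔG = $461 billion; each later round is MPC = 0.77 times the previous.
After 3 rounds: 461 + 354.97 + 273.3269 = ΔG·(1 − c^3)/(1 − c) = 461 × (1 − 0.456533)/0.23 ≈ $1,089.3 billion.

$1,089.3 billion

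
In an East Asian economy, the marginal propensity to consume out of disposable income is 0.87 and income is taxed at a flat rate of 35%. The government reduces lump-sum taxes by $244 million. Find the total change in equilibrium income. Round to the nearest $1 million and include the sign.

+$489 million

A lump-sum tax change of −$244 million shifts disposable income by +$244 million; first-round consumption changes by −c × ΔT = −0.87 × (−$244 million) = +$212.28 million.
Expenditure multiplier = 1/(1 − c(1−t)) = 1/(1 − 0.87×0.65) = 1/0.4345 ≈ 2.301.
The tax multiplier is −c × k ≈ −2.002, so ΔY = k × (−c·ΔT) = (+$212.28 million) / 0.4345 ≈ +$489 million.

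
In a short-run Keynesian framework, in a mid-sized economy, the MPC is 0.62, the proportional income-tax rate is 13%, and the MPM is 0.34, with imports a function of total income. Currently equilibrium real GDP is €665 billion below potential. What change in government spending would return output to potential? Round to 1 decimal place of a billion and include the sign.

+€532.4 billion

Spending multiplier = 1/(1 − c(1−t) + m) = 1/(1 − 0.62×0.87 + 0.34) = 1/0.8006 ≈ 1.249.
Need ΔY = +€665 billion, so ΔG = ΔY/k = (+€665 billion) × 0.8006 ≈ +€532.4 billion.
The government should increase government spending by €532.4 billion.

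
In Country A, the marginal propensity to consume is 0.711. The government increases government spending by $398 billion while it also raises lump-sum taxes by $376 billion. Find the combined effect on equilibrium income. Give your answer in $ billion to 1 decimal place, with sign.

Expenditure multiplier = 1/(1 − MPC) = 1/(1 − 0.711) = 1/0.289 ≈ 3.46.
ΔG contributes k·ΔG = (+$398 billion) / 0.289 ≈ +$1,377.2 billion.
ΔT of +$376 billion changes first-round spending by −c·ΔT = −$267.336 billion, contributing k·(−c·ΔT) = (−$267.336 billion) / 0.289 ≈ −$925 billion.
Net ΔY = k(ΔG − c·ΔT) = (+$130.664 billion) / 0.289 ≈ +$452.1 billion.

+$452.1 billion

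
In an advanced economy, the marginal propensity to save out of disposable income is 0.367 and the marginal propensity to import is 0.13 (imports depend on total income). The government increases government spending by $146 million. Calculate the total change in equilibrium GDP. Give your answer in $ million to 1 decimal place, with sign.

MPC = 1 − MPS = 1 − 0.367 = 0.633.
Spending multiplier = 1/(1 − c + m) = 1/(1 − 0.633 + 0.13) = 1/0.497 ≈ 2.012.
ΔY = k × ΔG = (+$146 million) / 0.497 ≈ +$293.8 million.

+$293.8 million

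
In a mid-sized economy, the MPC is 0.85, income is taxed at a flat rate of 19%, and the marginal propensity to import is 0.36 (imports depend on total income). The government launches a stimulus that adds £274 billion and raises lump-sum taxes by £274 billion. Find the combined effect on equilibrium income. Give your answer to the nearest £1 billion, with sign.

Expenditure multiplier = 1/(1 − c(1−t) + m) = 1/(1 − 0.85×0.81 + 0.36) = 1/0.6715 ≈ 1.489.
ΔG contributes k·ΔG = (+£274 billion) / 0.6715 ≈ +£408 billion.
ΔT of +£274 billion changes first-round spending by −c·ΔT = −£232.9 billion, contributing k·(−c·ΔT) = (−£232.9 billion) / 0.6715 ≈ −£346.8 billion.
Net ΔY = k(ΔG − c·ΔT) = (+£41.1 billion) / 0.6715 ≈ +£61 billion.

+£61 billion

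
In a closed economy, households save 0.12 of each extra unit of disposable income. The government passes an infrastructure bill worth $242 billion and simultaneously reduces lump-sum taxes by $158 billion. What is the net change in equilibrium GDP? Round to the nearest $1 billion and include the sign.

MPC = 1 − MPS = 1 − 0.12 = 0.88.
Expenditure multiplier = 1/(1 − MPC) = 1/(1 − 0.88) = 1/0.12 ≈ 8.333.
ΔG contributes k·ΔG = (+$242 billion) / 0.12 ≈ +$2,016.7 billion.
ΔT of −$158 billion changes first-round spending by −c·ΔT = +$139.04 billion, contributing k·(−c·ΔT) = (+$139.04 billion) / 0.12 ≈ +$1,158.7 billion.
Net ΔY = k(ΔG − c·ΔT) = (+$381.04 billion) / 0.12 ≈ +$3,175 billion.

+$3,175 billion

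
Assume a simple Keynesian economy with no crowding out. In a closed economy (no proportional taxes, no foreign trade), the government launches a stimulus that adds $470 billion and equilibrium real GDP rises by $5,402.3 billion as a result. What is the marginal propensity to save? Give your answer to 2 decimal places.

0.09

Implied spending multiplier k = ΔY/ΔG = 5,402.3/470 ≈ 11.4943.
Since k = 1/(1 − MPC), MPC = 1 − 1/k = 1 − ΔG/ΔY = 1 − 470/5,402.3 ≈ 0.91.
MPS = 1 − MPC = 0.09.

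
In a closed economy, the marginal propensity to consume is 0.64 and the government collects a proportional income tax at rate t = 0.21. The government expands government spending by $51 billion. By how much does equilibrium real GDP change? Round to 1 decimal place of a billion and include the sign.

+$103.2 billion

Spending multiplier = 1/(1 − c(1−t)) = 1/(1 − 0.64×0.79) = 1/0.4944 ≈ 2.023.
ΔY = k × ΔG = (+$51 billion) / 0.4944 ≈ +$103.2 billion.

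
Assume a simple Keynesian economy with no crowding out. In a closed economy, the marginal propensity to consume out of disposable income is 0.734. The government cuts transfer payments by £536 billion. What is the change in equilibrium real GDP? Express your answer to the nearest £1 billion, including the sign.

The transfer change shifts disposable income by −£536 billion, so first-round consumption changes by c·ΔTR = 0.734 × (−£536 billion) = −£393.424 billion.
Expenditure multiplier = 1/(1 − MPC) = 1/(1 − 0.734) = 1/0.266 ≈ 3.759.
The transfer multiplier is c × k ≈ 2.759, so ΔY = k × (c·ΔTR) = (−£393.424 billion) / 0.266 ≈ −£1,479 billion.

−£1,479 billion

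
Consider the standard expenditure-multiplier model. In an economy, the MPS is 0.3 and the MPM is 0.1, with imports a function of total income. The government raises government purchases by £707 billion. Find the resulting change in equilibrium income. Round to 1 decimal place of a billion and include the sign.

+£1,767.5 billion

MPC = 1 − MPS = 1 − 0.3 = 0.7.
Government-spending multiplier = 1/(1 − c + m) = 1/(1 − 0.7 + 0.1) = 1/0.4 = 2.5.
ΔY = k × ΔG = (+£707 billion) / 0.4 = +£1,767.5 billion.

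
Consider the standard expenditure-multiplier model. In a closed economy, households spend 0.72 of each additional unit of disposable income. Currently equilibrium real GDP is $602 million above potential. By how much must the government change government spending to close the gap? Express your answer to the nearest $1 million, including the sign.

−$169 million

Spending multiplier = 1/(1 − MPC) = 1/(1 − 0.72) = 1/0.28 ≈ 3.571.
Need ΔY = −$602 million, so ΔG = ΔY/k = (−$602 million) × 0.28 ≈ −$169 million.
The government should cut government spending by $169 million.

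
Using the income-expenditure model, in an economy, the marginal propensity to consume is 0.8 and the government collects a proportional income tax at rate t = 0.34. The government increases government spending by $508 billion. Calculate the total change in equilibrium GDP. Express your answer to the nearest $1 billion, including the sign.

Expenditure multiplier = 1/(1 − c(1−t)) = 1/(1 − 0.8×0.66) = 1/0.472 ≈ 2.119.
ΔY = k × ΔG = (+$508 billion) / 0.472 ≈ +$1,076 billion.

+$1,076 billion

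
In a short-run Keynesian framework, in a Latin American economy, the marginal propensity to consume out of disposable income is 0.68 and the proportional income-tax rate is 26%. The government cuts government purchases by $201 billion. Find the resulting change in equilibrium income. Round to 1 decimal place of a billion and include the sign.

−$404.6 billion

Government-spending multiplier = 1/(1 − c(1−t)) = 1/(1 − 0.68×0.74) = 1/0.4968 ≈ 2.013.
ΔY = k × ΔG = (−$201 billion) / 0.4968 ≈ −$404.6 billion.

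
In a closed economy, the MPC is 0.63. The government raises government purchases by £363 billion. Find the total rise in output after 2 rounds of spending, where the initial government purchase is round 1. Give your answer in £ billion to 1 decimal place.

Round 1 adds ΔG = £363 billion; each later round is MPC = 0.63 times the previous.
After 2 rounds: 363 + 228.69 = ΔG·(1 − c^2)/(1 − c) = 363 × (1 − 0.3969)/0.37 ≈ £591.7 billion.

£591.7 billion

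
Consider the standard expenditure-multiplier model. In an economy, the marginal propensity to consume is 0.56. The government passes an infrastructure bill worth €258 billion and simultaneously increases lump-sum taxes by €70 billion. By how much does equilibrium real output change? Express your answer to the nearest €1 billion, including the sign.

Expenditure multiplier = 1/(1 − MPC) = 1/(1 − 0.56) = 1/0.44 ≈ 2.273.
ΔG contributes k·ΔG = (+€258 billion) / 0.44 ≈ +€586.4 billion.
ΔT of +€70 billion changes first-round spending by −c·ΔT = −€39.2 billion, contributing k·(−c·ΔT) = (−€39.2 billion) / 0.44 ≈ −€89.1 billion.
Net ΔY = k(ΔG − c·ΔT) = (+€218.8 billion) / 0.44 ≈ +€497 billion.

+€497 billion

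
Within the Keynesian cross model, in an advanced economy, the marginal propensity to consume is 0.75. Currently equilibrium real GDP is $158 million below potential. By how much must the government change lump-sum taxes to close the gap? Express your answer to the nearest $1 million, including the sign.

−$53 million

Spending multiplier = 1/(1 − MPC) = 1/(1 − 0.75) = 1/0.25 = 4.
Tax multiplier = −c·k = −0.75/0.25 = −3. Need ΔY = +$158 million, so ΔT = ΔY/(−c·k) = −(+$158 million) × 0.25 / 0.75 ≈ −$53 million.
The government should cut lump-sum taxes by $53 million.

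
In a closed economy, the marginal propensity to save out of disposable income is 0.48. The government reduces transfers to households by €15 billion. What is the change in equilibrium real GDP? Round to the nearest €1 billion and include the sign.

MPC = 1 − MPS = 1 − 0.48 = 0.52.
The transfer change shifts disposable income by −€15 billion, so first-round consumption changes by c·ΔTR = 0.52 × (−€15 billion) = −€7.8 billion.
Expenditure multiplier = 1/(1 − MPC) = 1/(1 − 0.52) = 1/0.48 ≈ 2.083.
The transfer multiplier is c × k ≈ 1.083, so ΔY = k × (c·ΔTR) = (−€7.8 billion) / 0.48 ≈ −€16 billion.

−€16 billion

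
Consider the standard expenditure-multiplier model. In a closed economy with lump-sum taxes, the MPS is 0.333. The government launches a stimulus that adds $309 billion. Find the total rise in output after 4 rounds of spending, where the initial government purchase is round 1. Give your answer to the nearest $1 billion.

MPC = 1 − MPS = 1 − 0.333 = 0.667.
Round 1 adds ΔG = $309 billion; each later round is MPC = 0.667 times the previous.
After 4 rounds: 309 + 206.103 + 137.470701 + 91.692957567 = ΔG·(1 − c^4)/(1 − c) = 309 × (1 − 0.197926222321)/0.333 ≈ $744 billion.

$744 billion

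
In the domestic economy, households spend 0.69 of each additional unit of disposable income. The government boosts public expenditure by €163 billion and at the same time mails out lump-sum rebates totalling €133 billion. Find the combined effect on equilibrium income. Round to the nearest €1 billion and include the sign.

Expenditure multiplier = 1/(1 − MPC) = 1/(1 − 0.69) = 1/0.31 ≈ 3.226.
ΔG contributes k·ΔG = (+€163 billion) / 0.31 ≈ +€525.8 billion.
ΔT of −€133 billion changes first-round spending by −c·ΔT = +€91.77 billion, contributing k·(−c·ΔT) = (+€91.77 billion) / 0.31 ≈ +€296 billion.
Net ΔY = k(ΔG − c·ΔT) = (+€254.77 billion) / 0.31 ≈ +€822 billion.

+€822 billion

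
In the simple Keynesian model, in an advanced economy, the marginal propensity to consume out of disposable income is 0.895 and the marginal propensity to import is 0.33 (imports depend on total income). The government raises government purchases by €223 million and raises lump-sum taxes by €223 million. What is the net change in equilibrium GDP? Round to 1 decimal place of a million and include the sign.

+€53.8 million

Expenditure multiplier = 1/(1 − c + m) = 1/(1 − 0.895 + 0.33) = 1/0.435 ≈ 2.299.
ΔG contributes k·ΔG = (+€223 million) / 0.435 ≈ +€512.6 million.
ΔT of +€223 million changes first-round spending by −c·ΔT = −€199.585 million, contributing k·(−c·ΔT) = (−€199.585 million) / 0.435 ≈ −€458.8 million.
Net ΔY = k(ΔG − c·ΔT) = (+€23.415 million) / 0.435 ≈ +€53.8 million.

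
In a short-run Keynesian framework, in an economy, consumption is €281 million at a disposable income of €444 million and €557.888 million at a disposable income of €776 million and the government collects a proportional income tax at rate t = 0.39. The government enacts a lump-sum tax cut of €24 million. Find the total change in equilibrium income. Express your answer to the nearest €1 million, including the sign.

+€41 million

MPC = ΔC/ΔYd = (557.888 − 281)/(776 − 444) = 276.888/332 = 0.834.
A lump-sum tax change of −€24 million shifts disposable income by +€24 million; first-round consumption changes by −c × ΔT = −0.834 × (−€24 million) = +€20.016 million.
Expenditure multiplier = 1/(1 − c(1−t)) = 1/(1 − 0.834×0.61) = 1/0.49126 ≈ 2.036.
The tax multiplier is −c × k ≈ −1.698, so ΔY = k × (−c·ΔT) = (+€20.016 million) / 0.49126 ≈ +€41 million.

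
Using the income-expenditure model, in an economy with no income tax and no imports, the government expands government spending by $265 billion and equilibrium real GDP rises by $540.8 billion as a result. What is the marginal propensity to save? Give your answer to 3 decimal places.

Implied spending multiplier k = ΔY/ΔG = 540.8/265 ≈ 2.0408.
Since k = 1/(1 − MPC), MPC = 1 − 1/k = 1 − ΔG/ΔY = 1 − 265/540.8 ≈ 0.510.
MPS = 1 − MPC = 0.490.

0.490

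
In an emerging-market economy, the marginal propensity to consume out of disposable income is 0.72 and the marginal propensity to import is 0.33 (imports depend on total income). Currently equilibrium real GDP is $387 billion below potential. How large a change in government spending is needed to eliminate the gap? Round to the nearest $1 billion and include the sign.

+$236 billion

Spending multiplier = 1/(1 − c + m) = 1/(1 − 0.72 + 0.33) = 1/0.61 ≈ 1.639.
Need ΔY = +$387 billion, so ΔG = ΔY/k = (+$387 billion) × 0.61 ≈ +$236 billion.
The government should increase government spending by $236 billion.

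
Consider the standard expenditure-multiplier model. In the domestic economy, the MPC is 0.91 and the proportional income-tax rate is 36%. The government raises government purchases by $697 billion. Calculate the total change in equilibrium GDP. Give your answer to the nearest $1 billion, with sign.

Spending multiplier = 1/(1 − c(1−t)) = 1/(1 − 0.91×0.64) = 1/0.4176 ≈ 2.395.
ΔY = k × ΔG = (+$697 billion) / 0.4176 ≈ +$1,669 billion.

+$1,669 billion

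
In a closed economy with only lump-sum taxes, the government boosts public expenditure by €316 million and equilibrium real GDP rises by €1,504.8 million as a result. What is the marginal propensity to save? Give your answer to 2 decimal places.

0.21

Implied spending multiplier k = ΔY/ΔG = 1,504.8/316 ≈ 4.762.
Since k = 1/(1 − MPC), MPC = 1 − 1/k = 1 − ΔG/ΔY = 1 − 316/1,504.8 ≈ 0.79.
MPS = 1 − MPC = 0.21.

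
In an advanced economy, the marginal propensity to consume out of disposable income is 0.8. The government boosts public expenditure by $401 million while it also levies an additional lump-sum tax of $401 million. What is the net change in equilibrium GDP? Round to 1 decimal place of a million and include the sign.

Expenditure multiplier = 1/(1 − MPC) = 1/(1 − 0.8) = 1/0.2 = 5.
ΔG contributes k·ΔG = (+$401 million) / 0.2 = +$2,005 million.
ΔT of +$401 million changes first-round spending by −c·ΔT = −$320.8 million, contributing k·(−c·ΔT) = (−$320.8 million) / 0.2 = −$1,604 million.
With ΔG = ΔT and no other leakages, the balanced-budget multiplier is 1, so ΔY = ΔG = +$401 million.

+$401.0 million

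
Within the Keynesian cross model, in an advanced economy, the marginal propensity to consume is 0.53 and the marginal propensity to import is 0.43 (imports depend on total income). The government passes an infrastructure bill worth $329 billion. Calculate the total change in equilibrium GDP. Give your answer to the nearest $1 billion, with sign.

+$366 billion

Government-spending multiplier = 1/(1 − c + m) = 1/(1 − 0.53 + 0.43) = 1/0.9 ≈ 1.111.
ΔY = k × ΔG = (+$329 billion) / 0.9 ≈ +$366 billion.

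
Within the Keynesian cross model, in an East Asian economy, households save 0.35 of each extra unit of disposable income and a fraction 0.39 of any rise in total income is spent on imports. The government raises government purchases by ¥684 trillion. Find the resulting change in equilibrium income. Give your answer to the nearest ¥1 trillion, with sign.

MPC = 1 − MPS = 1 − 0.35 = 0.65.
Government-spending multiplier = 1/(1 − c + m) = 1/(1 − 0.65 + 0.39) = 1/0.74 ≈ 1.351.
ΔY = k × ΔG = (+¥684 trillion) / 0.74 ≈ +¥924 trillion.

+¥924 trillion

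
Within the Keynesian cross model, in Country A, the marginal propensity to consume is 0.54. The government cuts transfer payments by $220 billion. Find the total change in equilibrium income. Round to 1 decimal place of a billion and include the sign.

−$258.3 billion

The transfer change shifts disposable income by −$220 billion, so first-round consumption changes by c·ΔTR = 0.54 × (−$220 billion) = −$118.8 billion.
Expenditure multiplier = 1/(1 − MPC) = 1/(1 − 0.54) = 1/0.46 ≈ 2.174.
The transfer multiplier is c × k ≈ 1.174, so ΔY = k × (c·ΔTR) = (−$118.8 billion) / 0.46 ≈ −$258.3 billion.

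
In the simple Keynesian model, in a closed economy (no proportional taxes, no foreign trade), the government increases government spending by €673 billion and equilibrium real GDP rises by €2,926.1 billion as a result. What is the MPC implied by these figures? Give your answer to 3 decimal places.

0.770

Implied spending multiplier k = ΔY/ΔG = 2,926.1/673 ≈ 4.3478.
Since k = 1/(1 − MPC), MPC = 1 − 1/k = 1 − ΔG/ΔY = 1 − 673/2,926.1 ≈ 0.770.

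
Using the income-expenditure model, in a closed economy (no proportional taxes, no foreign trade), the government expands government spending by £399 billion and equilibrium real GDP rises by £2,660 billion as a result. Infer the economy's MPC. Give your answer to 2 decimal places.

0.85

Implied spending multiplier k = ΔY/ΔG = 2,660/399 ≈ 6.6667.
Since k = 1/(1 − MPC), MPC = 1 − 1/k = 1 − ΔG/ΔY = 1 − 399/2,660 = 0.85.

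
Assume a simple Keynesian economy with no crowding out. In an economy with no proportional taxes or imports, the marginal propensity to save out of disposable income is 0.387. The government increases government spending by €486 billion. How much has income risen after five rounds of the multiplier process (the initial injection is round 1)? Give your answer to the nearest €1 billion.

€1,147 billion

MPC = 1 − MPS = 1 − 0.387 = 0.613.
Round 1 adds ΔG = €486 billion; each later round is MPC = 0.613 times the previous.
After 5 rounds: 486 + 297.918 + 182.623734 + 111.948348942 + 68.624337901446 = ΔG·(1 − c^5)/(1 − c) = 486 × (1 − 0.086557035254293)/0.387 ≈ €1,147 billion.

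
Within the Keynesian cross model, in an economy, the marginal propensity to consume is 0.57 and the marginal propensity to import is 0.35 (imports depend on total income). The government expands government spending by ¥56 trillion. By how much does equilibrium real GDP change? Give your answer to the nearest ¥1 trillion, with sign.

+¥72 trillion

Government-spending multiplier = 1/(1 − c + m) = 1/(1 − 0.57 + 0.35) = 1/0.78 ≈ 1.282.
ΔY = k × ΔG = (+¥56 trillion) / 0.78 ≈ +¥72 trillion.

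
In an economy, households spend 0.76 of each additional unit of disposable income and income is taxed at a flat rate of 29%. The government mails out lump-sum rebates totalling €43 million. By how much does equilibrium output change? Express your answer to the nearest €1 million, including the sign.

A lump-sum tax change of −€43 million shifts disposable income by +€43 million; first-round consumption changes by −c × ΔT = −0.76 × (−€43 million) = +€32.68 million.
Expenditure multiplier = 1/(1 − c(1−t)) = 1/(1 − 0.76×0.71) = 1/0.4604 ≈ 2.172.
The tax multiplier is −c × k ≈ −1.651, so ΔY = k × (−c·ΔT) = (+€32.68 million) / 0.4604 ≈ +€71 million.

+€71 million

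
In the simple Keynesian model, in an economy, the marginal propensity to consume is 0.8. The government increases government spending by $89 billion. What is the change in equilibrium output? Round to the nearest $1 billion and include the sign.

+$445 billion

Spending multiplier = 1/(1 − MPC) = 1/(1 − 0.8) = 1/0.2 = 5.
ΔY = k × ΔG = (+$89 billion) / 0.2 = +$445 billion.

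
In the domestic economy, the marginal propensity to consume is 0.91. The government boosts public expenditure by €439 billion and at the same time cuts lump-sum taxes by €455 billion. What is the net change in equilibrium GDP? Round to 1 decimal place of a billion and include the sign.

+€9,478.3 billion

Expenditure multiplier = 1/(1 − MPC) = 1/(1 − 0.91) = 1/0.09 ≈ 11.111.
ΔG contributes k·ΔG = (+€439 billion) / 0.09 ≈ +€4,877.8 billion.
ΔT of −€455 billion changes first-round spending by −c·ΔT = +€414.05 billion, contributing k·(−c·ΔT) = (+€414.05 billion) / 0.09 ≈ +€4,600.6 billion.
Net ΔY = k(ΔG − c·ΔT) = (+€853.05 billion) / 0.09 ≈ +€9,478.3 billion.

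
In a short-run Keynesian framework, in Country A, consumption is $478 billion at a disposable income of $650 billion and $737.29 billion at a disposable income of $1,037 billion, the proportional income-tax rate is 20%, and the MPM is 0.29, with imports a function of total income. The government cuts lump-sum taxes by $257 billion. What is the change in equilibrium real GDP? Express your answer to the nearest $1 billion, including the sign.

MPC = ΔC/ΔYd = (737.29 − 478)/(1,037 − 650) = 259.29/387 = 0.67.
A lump-sum tax change of −$257 billion shifts disposable income by +$257 billion; first-round consumption changes by −c × ΔT = −0.67 × (−$257 billion) = +$172.19 billion.
Expenditure multiplier = 1/(1 − c(1−t) + m) = 1/(1 − 0.67×0.8 + 0.29) = 1/0.754 ≈ 1.326.
The tax multiplier is −c × k ≈ −0.889, so ΔY = k × (−c·ΔT) = (+$172.19 billion) / 0.754 ≈ +$228 billion.

+$228 billion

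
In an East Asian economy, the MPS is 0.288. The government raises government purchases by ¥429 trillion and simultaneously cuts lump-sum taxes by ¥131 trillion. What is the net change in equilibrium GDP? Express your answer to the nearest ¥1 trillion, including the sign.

+¥1,813 trillion

MPC = 1 − MPS = 1 − 0.288 = 0.712.
Expenditure multiplier = 1/(1 − MPC) = 1/(1 − 0.712) = 1/0.288 ≈ 3.472.
ΔG contributes k·ΔG = (+¥429 trillion) / 0.288 ≈ +¥1,489.6 trillion.
ΔT of −¥131 trillion changes first-round spending by −c·ΔT = +¥93.272 trillion, contributing k·(−c·ΔT) = (+¥93.272 trillion) / 0.288 ≈ +¥323.9 trillion.
Net ΔY = k(ΔG − c·ΔT) = (+¥522.272 trillion) / 0.288 ≈ +¥1,813 trillion.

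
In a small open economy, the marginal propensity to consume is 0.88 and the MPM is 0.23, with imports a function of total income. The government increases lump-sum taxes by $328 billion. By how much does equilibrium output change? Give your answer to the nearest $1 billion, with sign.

−$825 billion

A lump-sum tax change of +$328 billion shifts disposable income by −$328 billion; first-round consumption changes by −c × ΔT = −0.88 × (+$328 billion) = −$288.64 billion.
Expenditure multiplier = 1/(1 − c + m) = 1/(1 − 0.88 + 0.23) = 1/0.35 ≈ 2.857.
The tax multiplier is −c × k ≈ −2.514, so ΔY = k × (−c·ΔT) = (−$288.64 billion) / 0.35 ≈ −$825 billion.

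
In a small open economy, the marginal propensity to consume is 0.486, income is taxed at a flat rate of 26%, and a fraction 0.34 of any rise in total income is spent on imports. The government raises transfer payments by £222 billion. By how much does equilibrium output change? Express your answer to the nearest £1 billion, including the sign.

The transfer change shifts disposable income by +£222 billion, so first-round consumption changes by c·ΔTR = 0.486 × (+£222 billion) = +£107.892 billion.
Expenditure multiplier = 1/(1 − c(1−t) + m) = 1/(1 − 0.486×0.74 + 0.34) = 1/0.98036 ≈ 1.02.
The transfer multiplier is c × k ≈ 0.496, so ΔY = k × (c·ΔTR) = (+£107.892 billion) / 0.98036 ≈ +£110 billion.

+£110 billion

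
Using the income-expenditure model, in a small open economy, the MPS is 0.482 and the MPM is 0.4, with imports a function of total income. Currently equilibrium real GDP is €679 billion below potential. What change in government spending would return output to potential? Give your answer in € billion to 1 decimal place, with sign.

+€598.9 billion

MPC = 1 − MPS = 1 − 0.482 = 0.518.
Spending multiplier = 1/(1 − c + m) = 1/(1 − 0.518 + 0.4) = 1/0.882 ≈ 1.134.
Need ΔY = +€679 billion, so ΔG = ΔY/k = (+€679 billion) × 0.882 ≈ +€598.9 billion.
The government should increase government spending by €598.9 billion.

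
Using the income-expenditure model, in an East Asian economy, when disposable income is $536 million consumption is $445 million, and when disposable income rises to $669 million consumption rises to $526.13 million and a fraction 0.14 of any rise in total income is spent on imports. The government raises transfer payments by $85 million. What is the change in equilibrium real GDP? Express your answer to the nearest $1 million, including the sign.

+$98 million

MPC = ΔC/ΔYd = (526.13 − 445)/(669 − 536) = 81.13/133 = 0.61.
The transfer change shifts disposable income by +$85 million, so first-round consumption changes by c·ΔTR = 0.61 × (+$85 million) = +$51.85 million.
Expenditure multiplier = 1/(1 − c + m) = 1/(1 − 0.61 + 0.14) = 1/0.53 ≈ 1.887.
The transfer multiplier is c × k ≈ 1.151, so ΔY = k × (c·ΔTR) = (+$51.85 million) / 0.53 ≈ +$98 million.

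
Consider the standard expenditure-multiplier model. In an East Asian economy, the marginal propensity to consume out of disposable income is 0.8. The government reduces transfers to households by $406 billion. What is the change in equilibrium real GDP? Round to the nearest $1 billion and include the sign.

The transfer change shifts disposable income by −$406 billion, so first-round consumption changes by c·ΔTR = 0.8 × (−$406 billion) = −$324.8 billion.
Expenditure multiplier = 1/(1 − MPC) = 1/(1 − 0.8) = 1/0.2 = 5.
The transfer multiplier is c × k = 4, so ΔY = k × (c·ΔTR) = (−$324.8 billion) / 0.2 = −$1,624 billion.

−$1,624 billion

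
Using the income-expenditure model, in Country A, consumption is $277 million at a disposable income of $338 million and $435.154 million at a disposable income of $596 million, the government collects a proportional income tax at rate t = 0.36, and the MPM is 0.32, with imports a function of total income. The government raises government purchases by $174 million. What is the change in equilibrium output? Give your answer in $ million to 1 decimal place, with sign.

MPC = ΔC/ΔYd = (435.154 − 277)/(596 − 338) = 158.154/258 = 0.613.
Government-spending multiplier = 1/(1 − c(1−t) + m) = 1/(1 − 0.613×0.64 + 0.32) = 1/0.92768 ≈ 1.078.
ΔY = k × ΔG = (+$174 million) / 0.92768 ≈ +$187.6 million.

+$187.6 million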